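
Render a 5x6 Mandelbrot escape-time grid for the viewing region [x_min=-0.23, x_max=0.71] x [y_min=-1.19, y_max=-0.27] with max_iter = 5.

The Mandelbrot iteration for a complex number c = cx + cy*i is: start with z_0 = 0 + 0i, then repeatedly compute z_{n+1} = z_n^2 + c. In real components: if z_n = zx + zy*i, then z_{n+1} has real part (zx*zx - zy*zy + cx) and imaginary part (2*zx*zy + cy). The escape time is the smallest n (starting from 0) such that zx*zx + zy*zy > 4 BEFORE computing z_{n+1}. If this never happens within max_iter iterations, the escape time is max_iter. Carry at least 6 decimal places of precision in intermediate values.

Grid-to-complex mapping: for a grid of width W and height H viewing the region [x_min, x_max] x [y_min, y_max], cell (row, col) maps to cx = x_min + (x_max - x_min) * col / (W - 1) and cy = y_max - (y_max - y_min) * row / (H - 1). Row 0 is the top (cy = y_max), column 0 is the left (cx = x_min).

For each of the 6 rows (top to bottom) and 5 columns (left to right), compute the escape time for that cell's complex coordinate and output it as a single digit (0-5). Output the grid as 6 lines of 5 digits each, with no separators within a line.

Answer: 55553
55553
55543
55532
55432
33222

Derivation:
(row=0, col=0): c = -0.2300 + -0.2700i → escape time 5
(row=0, col=1): c = 0.0050 + -0.2700i → escape time 5
(row=0, col=2): c = 0.2400 + -0.2700i → escape time 5
(row=0, col=3): c = 0.4750 + -0.2700i → escape time 5
(row=0, col=4): c = 0.7100 + -0.2700i → escape time 3
(row=1, col=0): c = -0.2300 + -0.4540i → escape time 5
(row=1, col=1): c = 0.0050 + -0.4540i → escape time 5
(row=1, col=2): c = 0.2400 + -0.4540i → escape time 5
(row=1, col=3): c = 0.4750 + -0.4540i → escape time 5
(row=1, col=4): c = 0.7100 + -0.4540i → escape time 3
(row=2, col=0): c = -0.2300 + -0.6380i → escape time 5
(row=2, col=1): c = 0.0050 + -0.6380i → escape time 5
(row=2, col=2): c = 0.2400 + -0.6380i → escape time 5
(row=2, col=3): c = 0.4750 + -0.6380i → escape time 4
(row=2, col=4): c = 0.7100 + -0.6380i → escape time 3
(row=3, col=0): c = -0.2300 + -0.8220i → escape time 5
(row=3, col=1): c = 0.0050 + -0.8220i → escape time 5
(row=3, col=2): c = 0.2400 + -0.8220i → escape time 5
(row=3, col=3): c = 0.4750 + -0.8220i → escape time 3
(row=3, col=4): c = 0.7100 + -0.8220i → escape time 2
(row=4, col=0): c = -0.2300 + -1.0060i → escape time 5
(row=4, col=1): c = 0.0050 + -1.0060i → escape time 5
(row=4, col=2): c = 0.2400 + -1.0060i → escape time 4
(row=4, col=3): c = 0.4750 + -1.0060i → escape time 3
(row=4, col=4): c = 0.7100 + -1.0060i → escape time 2
(row=5, col=0): c = -0.2300 + -1.1900i → escape time 3
(row=5, col=1): c = 0.0050 + -1.1900i → escape time 3
(row=5, col=2): c = 0.2400 + -1.1900i → escape time 2
(row=5, col=3): c = 0.4750 + -1.1900i → escape time 2
(row=5, col=4): c = 0.7100 + -1.1900i → escape time 2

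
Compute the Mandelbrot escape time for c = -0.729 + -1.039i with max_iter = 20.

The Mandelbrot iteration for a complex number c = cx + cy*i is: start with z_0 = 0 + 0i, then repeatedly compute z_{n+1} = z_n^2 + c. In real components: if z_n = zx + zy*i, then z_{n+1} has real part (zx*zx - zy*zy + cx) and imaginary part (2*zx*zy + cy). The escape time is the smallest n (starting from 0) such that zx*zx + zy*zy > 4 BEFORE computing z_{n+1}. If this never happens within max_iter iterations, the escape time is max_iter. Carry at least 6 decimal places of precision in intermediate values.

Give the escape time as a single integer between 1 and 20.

Answer: 3

Derivation:
z_0 = 0 + 0i, c = -0.7290 + -1.0390i
Iter 1: z = -0.7290 + -1.0390i, |z|^2 = 1.6110
Iter 2: z = -1.2771 + 0.4759i, |z|^2 = 1.8574
Iter 3: z = 0.6755 + -2.2544i, |z|^2 = 5.5387
Escaped at iteration 3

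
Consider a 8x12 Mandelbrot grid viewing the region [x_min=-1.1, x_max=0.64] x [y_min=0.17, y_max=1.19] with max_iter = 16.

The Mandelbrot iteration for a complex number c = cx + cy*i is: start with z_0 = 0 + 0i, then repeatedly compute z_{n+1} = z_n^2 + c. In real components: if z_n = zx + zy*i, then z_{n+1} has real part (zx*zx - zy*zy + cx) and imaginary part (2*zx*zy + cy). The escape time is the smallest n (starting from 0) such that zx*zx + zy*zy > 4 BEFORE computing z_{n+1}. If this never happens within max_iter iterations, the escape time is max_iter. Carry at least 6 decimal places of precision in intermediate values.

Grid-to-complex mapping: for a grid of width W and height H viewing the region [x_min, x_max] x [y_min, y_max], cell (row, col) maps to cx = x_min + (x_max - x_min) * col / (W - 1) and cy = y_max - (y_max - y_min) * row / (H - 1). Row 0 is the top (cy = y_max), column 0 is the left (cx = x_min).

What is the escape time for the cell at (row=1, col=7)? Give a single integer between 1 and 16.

z_0 = 0 + 0i, c = 0.6400 + 1.0973i
Iter 1: z = 0.6400 + 1.0973i, |z|^2 = 1.6136
Iter 2: z = -0.1544 + 2.5018i, |z|^2 = 6.2828
Escaped at iteration 2

Answer: 2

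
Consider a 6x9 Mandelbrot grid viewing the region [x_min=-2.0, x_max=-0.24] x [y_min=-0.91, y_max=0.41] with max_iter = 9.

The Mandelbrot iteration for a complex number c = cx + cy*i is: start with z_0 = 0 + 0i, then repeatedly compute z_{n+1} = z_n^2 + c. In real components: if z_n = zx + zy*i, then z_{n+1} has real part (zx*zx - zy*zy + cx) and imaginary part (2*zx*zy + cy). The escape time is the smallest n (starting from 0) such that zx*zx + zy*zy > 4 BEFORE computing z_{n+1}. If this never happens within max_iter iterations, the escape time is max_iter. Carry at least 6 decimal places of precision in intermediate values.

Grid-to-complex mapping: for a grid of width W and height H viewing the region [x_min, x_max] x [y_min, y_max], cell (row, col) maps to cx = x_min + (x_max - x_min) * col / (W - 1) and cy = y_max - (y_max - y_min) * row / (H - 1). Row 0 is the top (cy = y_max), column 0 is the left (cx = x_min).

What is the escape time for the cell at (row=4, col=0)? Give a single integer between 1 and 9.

z_0 = 0 + 0i, c = -2.0000 + -0.2500i
Iter 1: z = -2.0000 + -0.2500i, |z|^2 = 4.0625
Escaped at iteration 1

Answer: 1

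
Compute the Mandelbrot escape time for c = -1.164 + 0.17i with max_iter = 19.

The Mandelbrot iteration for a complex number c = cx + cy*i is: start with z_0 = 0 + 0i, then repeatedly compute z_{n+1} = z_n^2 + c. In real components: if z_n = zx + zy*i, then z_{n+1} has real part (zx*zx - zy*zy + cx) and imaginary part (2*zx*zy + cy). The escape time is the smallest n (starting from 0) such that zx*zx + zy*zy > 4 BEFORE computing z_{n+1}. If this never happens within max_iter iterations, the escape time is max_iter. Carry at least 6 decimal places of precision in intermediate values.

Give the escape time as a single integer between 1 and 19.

Answer: 19

Derivation:
z_0 = 0 + 0i, c = -1.1640 + 0.1700i
Iter 1: z = -1.1640 + 0.1700i, |z|^2 = 1.3838
Iter 2: z = 0.1620 + -0.2258i, |z|^2 = 0.0772
Iter 3: z = -1.1887 + 0.0969i, |z|^2 = 1.4224
Iter 4: z = 0.2397 + -0.0603i, |z|^2 = 0.0611
Iter 5: z = -1.1102 + 0.1411i, |z|^2 = 1.2524
Iter 6: z = 0.0486 + -0.1433i, |z|^2 = 0.0229
Iter 7: z = -1.1822 + 0.1561i, |z|^2 = 1.4219
Iter 8: z = 0.2092 + -0.1990i, |z|^2 = 0.0834
Iter 9: z = -1.1598 + 0.0867i, |z|^2 = 1.3528
Iter 10: z = 0.1737 + -0.0312i, |z|^2 = 0.0312
Iter 11: z = -1.1348 + 0.1592i, |z|^2 = 1.3131
Iter 12: z = 0.0984 + -0.1912i, |z|^2 = 0.0463
Iter 13: z = -1.1909 + 0.1324i, |z|^2 = 1.4357
Iter 14: z = 0.2367 + -0.1452i, |z|^2 = 0.0771
Iter 15: z = -1.1291 + 0.1013i, |z|^2 = 1.2851
Iter 16: z = 0.1006 + -0.0586i, |z|^2 = 0.0136
Iter 17: z = -1.1573 + 0.1582i, |z|^2 = 1.3644
Iter 18: z = 0.1504 + -0.1962i, |z|^2 = 0.0611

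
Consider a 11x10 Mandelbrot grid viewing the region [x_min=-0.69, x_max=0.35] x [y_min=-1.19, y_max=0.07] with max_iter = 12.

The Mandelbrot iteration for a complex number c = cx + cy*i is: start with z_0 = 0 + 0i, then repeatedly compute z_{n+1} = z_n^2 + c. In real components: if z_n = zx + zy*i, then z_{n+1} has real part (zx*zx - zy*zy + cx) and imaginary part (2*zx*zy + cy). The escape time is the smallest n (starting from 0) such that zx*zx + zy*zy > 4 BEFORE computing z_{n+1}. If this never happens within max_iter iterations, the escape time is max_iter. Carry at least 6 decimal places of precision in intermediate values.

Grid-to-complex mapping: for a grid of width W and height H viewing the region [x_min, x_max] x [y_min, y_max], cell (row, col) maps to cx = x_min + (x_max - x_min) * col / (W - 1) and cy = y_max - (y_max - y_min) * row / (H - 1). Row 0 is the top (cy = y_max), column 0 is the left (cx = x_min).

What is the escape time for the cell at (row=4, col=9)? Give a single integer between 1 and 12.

Answer: 12

Derivation:
z_0 = 0 + 0i, c = 0.2460 + -0.4900i
Iter 1: z = 0.2460 + -0.4900i, |z|^2 = 0.3006
Iter 2: z = 0.0664 + -0.7311i, |z|^2 = 0.5389
Iter 3: z = -0.2841 + -0.5871i, |z|^2 = 0.4254
Iter 4: z = -0.0180 + -0.1564i, |z|^2 = 0.0248
Iter 5: z = 0.2218 + -0.4844i, |z|^2 = 0.2838
Iter 6: z = 0.0606 + -0.7049i, |z|^2 = 0.5006
Iter 7: z = -0.2472 + -0.5754i, |z|^2 = 0.3923
Iter 8: z = -0.0240 + -0.2055i, |z|^2 = 0.0428
Iter 9: z = 0.2044 + -0.4801i, |z|^2 = 0.2723
Iter 10: z = 0.0572 + -0.6862i, |z|^2 = 0.4742
Iter 11: z = -0.2216 + -0.5686i, |z|^2 = 0.3724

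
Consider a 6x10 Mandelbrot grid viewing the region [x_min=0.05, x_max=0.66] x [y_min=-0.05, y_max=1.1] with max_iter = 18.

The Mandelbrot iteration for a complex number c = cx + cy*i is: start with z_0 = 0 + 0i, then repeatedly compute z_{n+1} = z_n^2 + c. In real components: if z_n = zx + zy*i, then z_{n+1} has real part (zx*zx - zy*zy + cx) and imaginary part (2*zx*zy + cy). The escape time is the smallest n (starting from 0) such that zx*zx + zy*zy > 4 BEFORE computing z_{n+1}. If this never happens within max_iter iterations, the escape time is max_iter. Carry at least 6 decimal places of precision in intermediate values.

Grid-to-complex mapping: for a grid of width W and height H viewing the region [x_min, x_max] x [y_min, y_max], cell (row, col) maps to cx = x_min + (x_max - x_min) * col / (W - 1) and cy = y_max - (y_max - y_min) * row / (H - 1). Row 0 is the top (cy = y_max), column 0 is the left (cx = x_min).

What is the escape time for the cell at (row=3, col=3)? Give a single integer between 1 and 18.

Answer: 4

Derivation:
z_0 = 0 + 0i, c = 0.4160 + 0.7167i
Iter 1: z = 0.4160 + 0.7167i, |z|^2 = 0.6867
Iter 2: z = 0.0754 + 1.3129i, |z|^2 = 1.7295
Iter 3: z = -1.3021 + 0.9148i, |z|^2 = 2.5323
Iter 4: z = 1.2747 + -1.6656i, |z|^2 = 4.3990
Escaped at iteration 4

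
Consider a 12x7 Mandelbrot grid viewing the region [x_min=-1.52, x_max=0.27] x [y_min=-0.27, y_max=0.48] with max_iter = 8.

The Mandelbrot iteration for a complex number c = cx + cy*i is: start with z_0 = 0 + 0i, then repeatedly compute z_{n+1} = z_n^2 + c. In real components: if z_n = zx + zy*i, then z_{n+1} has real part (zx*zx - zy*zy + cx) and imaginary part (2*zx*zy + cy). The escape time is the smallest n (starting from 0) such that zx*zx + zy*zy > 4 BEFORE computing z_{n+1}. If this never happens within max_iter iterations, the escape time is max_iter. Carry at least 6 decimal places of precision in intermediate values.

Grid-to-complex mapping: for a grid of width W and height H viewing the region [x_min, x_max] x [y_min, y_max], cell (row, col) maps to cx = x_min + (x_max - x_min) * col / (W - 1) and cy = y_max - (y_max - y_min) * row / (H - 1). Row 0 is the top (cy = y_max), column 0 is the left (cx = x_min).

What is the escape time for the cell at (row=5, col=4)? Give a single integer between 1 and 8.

Answer: 8

Derivation:
z_0 = 0 + 0i, c = -0.8691 + -0.1450i
Iter 1: z = -0.8691 + -0.1450i, |z|^2 = 0.7763
Iter 2: z = -0.1348 + 0.1070i, |z|^2 = 0.0296
Iter 3: z = -0.8624 + -0.1739i, |z|^2 = 0.7739
Iter 4: z = -0.1556 + 0.1549i, |z|^2 = 0.0482
Iter 5: z = -0.8689 + -0.1932i, |z|^2 = 0.7922
Iter 6: z = -0.1515 + 0.1907i, |z|^2 = 0.0593
Iter 7: z = -0.8825 + -0.2028i, |z|^2 = 0.8200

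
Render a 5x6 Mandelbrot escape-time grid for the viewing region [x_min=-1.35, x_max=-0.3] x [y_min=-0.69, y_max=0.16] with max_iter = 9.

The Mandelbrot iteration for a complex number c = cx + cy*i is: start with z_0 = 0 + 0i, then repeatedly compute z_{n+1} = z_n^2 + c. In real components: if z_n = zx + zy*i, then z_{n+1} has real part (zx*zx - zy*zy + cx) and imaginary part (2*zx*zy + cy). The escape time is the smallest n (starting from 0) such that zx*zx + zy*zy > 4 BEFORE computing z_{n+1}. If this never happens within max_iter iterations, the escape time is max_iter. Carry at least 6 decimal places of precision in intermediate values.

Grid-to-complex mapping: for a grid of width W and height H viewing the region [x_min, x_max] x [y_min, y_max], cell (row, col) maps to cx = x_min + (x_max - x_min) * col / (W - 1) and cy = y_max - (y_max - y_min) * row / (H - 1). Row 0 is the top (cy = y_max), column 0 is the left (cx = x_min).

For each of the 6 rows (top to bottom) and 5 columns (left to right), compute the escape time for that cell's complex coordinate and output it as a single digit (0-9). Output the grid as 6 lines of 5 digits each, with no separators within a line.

(row=0, col=0): c = -1.3500 + 0.1600i → escape time 9
(row=0, col=1): c = -1.0875 + 0.1600i → escape time 9
(row=0, col=2): c = -0.8250 + 0.1600i → escape time 9
(row=0, col=3): c = -0.5625 + 0.1600i → escape time 9
(row=0, col=4): c = -0.3000 + 0.1600i → escape time 9
(row=1, col=0): c = -1.3500 + -0.0100i → escape time 9
(row=1, col=1): c = -1.0875 + -0.0100i → escape time 9
(row=1, col=2): c = -0.8250 + -0.0100i → escape time 9
(row=1, col=3): c = -0.5625 + -0.0100i → escape time 9
(row=1, col=4): c = -0.3000 + -0.0100i → escape time 9
(row=2, col=0): c = -1.3500 + -0.1800i → escape time 8
(row=2, col=1): c = -1.0875 + -0.1800i → escape time 9
(row=2, col=2): c = -0.8250 + -0.1800i → escape time 9
(row=2, col=3): c = -0.5625 + -0.1800i → escape time 9
(row=2, col=4): c = -0.3000 + -0.1800i → escape time 9
(row=3, col=0): c = -1.3500 + -0.3500i → escape time 6
(row=3, col=1): c = -1.0875 + -0.3500i → escape time 9
(row=3, col=2): c = -0.8250 + -0.3500i → escape time 8
(row=3, col=3): c = -0.5625 + -0.3500i → escape time 9
(row=3, col=4): c = -0.3000 + -0.3500i → escape time 9
(row=4, col=0): c = -1.3500 + -0.5200i → escape time 3
(row=4, col=1): c = -1.0875 + -0.5200i → escape time 5
(row=4, col=2): c = -0.8250 + -0.5200i → escape time 6
(row=4, col=3): c = -0.5625 + -0.5200i → escape time 9
(row=4, col=4): c = -0.3000 + -0.5200i → escape time 9
(row=5, col=0): c = -1.3500 + -0.6900i → escape time 3
(row=5, col=1): c = -1.0875 + -0.6900i → escape time 3
(row=5, col=2): c = -0.8250 + -0.6900i → escape time 4
(row=5, col=3): c = -0.5625 + -0.6900i → escape time 8
(row=5, col=4): c = -0.3000 + -0.6900i → escape time 9

Answer: 99999
99999
89999
69899
35699
33489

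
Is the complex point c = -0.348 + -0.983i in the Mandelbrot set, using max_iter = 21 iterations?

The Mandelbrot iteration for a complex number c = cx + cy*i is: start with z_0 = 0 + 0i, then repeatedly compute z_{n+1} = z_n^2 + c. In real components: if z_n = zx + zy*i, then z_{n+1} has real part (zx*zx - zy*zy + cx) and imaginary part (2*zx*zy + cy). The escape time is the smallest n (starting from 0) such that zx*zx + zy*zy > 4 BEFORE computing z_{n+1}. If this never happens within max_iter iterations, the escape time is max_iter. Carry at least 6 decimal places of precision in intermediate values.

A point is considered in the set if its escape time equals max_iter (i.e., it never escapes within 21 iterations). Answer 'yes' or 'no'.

Answer: no

Derivation:
z_0 = 0 + 0i, c = -0.3480 + -0.9830i
Iter 1: z = -0.3480 + -0.9830i, |z|^2 = 1.0874
Iter 2: z = -1.1932 + -0.2988i, |z|^2 = 1.5130
Iter 3: z = 0.9864 + -0.2699i, |z|^2 = 1.0458
Iter 4: z = 0.5521 + -1.5154i, |z|^2 = 2.6013
Iter 5: z = -2.3396 + -2.6564i, |z|^2 = 12.5303
Escaped at iteration 5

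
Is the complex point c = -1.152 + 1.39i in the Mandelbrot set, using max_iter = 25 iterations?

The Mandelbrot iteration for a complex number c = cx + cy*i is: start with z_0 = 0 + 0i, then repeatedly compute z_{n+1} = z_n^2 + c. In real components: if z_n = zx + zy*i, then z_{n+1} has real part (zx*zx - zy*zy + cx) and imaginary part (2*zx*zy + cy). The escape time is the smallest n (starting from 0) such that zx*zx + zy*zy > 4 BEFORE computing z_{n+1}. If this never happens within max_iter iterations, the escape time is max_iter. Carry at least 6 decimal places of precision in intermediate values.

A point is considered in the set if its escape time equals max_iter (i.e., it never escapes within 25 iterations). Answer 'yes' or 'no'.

z_0 = 0 + 0i, c = -1.1520 + 1.3900i
Iter 1: z = -1.1520 + 1.3900i, |z|^2 = 3.2592
Iter 2: z = -1.7570 + -1.8126i, |z|^2 = 6.3724
Escaped at iteration 2

Answer: no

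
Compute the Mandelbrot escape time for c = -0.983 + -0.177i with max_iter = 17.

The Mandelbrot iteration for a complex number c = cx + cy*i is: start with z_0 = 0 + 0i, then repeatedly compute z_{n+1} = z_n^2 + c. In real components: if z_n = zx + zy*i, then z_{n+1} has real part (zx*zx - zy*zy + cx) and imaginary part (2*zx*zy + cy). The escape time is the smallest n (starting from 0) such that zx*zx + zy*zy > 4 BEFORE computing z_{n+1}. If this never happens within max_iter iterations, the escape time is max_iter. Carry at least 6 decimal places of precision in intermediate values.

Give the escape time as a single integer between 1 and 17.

z_0 = 0 + 0i, c = -0.9830 + -0.1770i
Iter 1: z = -0.9830 + -0.1770i, |z|^2 = 0.9976
Iter 2: z = -0.0480 + 0.1710i, |z|^2 = 0.0315
Iter 3: z = -1.0099 + -0.1934i, |z|^2 = 1.0574
Iter 4: z = -0.0005 + 0.2137i, |z|^2 = 0.0457
Iter 5: z = -1.0287 + -0.1772i, |z|^2 = 1.0896
Iter 6: z = 0.0438 + 0.1876i, |z|^2 = 0.0371
Iter 7: z = -1.0163 + -0.1606i, |z|^2 = 1.0586
Iter 8: z = 0.0240 + 0.1494i, |z|^2 = 0.0229
Iter 9: z = -1.0047 + -0.1698i, |z|^2 = 1.0384
Iter 10: z = -0.0023 + 0.1643i, |z|^2 = 0.0270
Iter 11: z = -1.0100 + -0.1778i, |z|^2 = 1.0517
Iter 12: z = 0.0055 + 0.1821i, |z|^2 = 0.0332
Iter 13: z = -1.0161 + -0.1750i, |z|^2 = 1.0631
Iter 14: z = 0.0189 + 0.1787i, |z|^2 = 0.0323
Iter 15: z = -1.0146 + -0.1703i, |z|^2 = 1.0583
Iter 16: z = 0.0174 + 0.1685i, |z|^2 = 0.0287

Answer: 17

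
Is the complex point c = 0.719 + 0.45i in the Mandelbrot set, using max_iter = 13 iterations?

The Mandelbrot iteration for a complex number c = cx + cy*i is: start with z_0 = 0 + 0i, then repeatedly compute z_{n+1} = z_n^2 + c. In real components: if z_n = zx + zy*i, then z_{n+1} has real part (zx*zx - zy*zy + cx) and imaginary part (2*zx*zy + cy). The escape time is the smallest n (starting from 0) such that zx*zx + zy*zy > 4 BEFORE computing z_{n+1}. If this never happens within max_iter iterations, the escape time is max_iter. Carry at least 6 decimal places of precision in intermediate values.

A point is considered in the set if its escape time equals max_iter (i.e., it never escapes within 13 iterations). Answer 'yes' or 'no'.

z_0 = 0 + 0i, c = 0.7190 + 0.4500i
Iter 1: z = 0.7190 + 0.4500i, |z|^2 = 0.7195
Iter 2: z = 1.0335 + 1.0971i, |z|^2 = 2.2717
Iter 3: z = 0.5834 + 2.7176i, |z|^2 = 7.7258
Escaped at iteration 3

Answer: no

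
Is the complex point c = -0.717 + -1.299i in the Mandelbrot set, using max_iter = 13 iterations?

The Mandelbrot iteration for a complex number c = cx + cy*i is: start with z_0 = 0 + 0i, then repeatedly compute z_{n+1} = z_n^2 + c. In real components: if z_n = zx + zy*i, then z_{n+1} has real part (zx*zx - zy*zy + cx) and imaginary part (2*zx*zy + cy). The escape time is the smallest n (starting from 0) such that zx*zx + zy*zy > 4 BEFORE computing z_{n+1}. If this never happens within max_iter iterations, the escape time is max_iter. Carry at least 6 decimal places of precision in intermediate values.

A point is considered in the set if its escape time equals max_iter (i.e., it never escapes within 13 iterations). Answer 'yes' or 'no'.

Answer: no

Derivation:
z_0 = 0 + 0i, c = -0.7170 + -1.2990i
Iter 1: z = -0.7170 + -1.2990i, |z|^2 = 2.2015
Iter 2: z = -1.8903 + 0.5638i, |z|^2 = 3.8911
Iter 3: z = 2.5384 + -3.4304i, |z|^2 = 18.2113
Escaped at iteration 3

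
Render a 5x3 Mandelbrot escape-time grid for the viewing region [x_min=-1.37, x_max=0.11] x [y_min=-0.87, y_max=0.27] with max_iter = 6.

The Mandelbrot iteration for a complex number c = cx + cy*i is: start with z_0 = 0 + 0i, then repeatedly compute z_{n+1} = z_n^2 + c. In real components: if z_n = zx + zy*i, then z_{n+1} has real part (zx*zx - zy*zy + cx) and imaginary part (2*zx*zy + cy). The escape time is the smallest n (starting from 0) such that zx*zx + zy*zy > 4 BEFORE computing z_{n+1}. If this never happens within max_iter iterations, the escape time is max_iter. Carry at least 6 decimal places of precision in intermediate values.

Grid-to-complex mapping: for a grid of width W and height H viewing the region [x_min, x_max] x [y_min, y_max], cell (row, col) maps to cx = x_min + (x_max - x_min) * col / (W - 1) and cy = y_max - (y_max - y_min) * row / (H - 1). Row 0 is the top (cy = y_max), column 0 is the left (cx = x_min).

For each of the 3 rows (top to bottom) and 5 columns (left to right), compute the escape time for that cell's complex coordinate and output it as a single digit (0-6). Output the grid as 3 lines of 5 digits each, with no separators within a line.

(row=0, col=0): c = -1.3700 + 0.2700i → escape time 6
(row=0, col=1): c = -1.0000 + 0.2700i → escape time 6
(row=0, col=2): c = -0.6300 + 0.2700i → escape time 6
(row=0, col=3): c = -0.2600 + 0.2700i → escape time 6
(row=0, col=4): c = 0.1100 + 0.2700i → escape time 6
(row=1, col=0): c = -1.3700 + -0.3000i → escape time 6
(row=1, col=1): c = -1.0000 + -0.3000i → escape time 6
(row=1, col=2): c = -0.6300 + -0.3000i → escape time 6
(row=1, col=3): c = -0.2600 + -0.3000i → escape time 6
(row=1, col=4): c = 0.1100 + -0.3000i → escape time 6
(row=2, col=0): c = -1.3700 + -0.8700i → escape time 3
(row=2, col=1): c = -1.0000 + -0.8700i → escape time 3
(row=2, col=2): c = -0.6300 + -0.8700i → escape time 4
(row=2, col=3): c = -0.2600 + -0.8700i → escape time 6
(row=2, col=4): c = 0.1100 + -0.8700i → escape time 5

Answer: 66666
66666
33465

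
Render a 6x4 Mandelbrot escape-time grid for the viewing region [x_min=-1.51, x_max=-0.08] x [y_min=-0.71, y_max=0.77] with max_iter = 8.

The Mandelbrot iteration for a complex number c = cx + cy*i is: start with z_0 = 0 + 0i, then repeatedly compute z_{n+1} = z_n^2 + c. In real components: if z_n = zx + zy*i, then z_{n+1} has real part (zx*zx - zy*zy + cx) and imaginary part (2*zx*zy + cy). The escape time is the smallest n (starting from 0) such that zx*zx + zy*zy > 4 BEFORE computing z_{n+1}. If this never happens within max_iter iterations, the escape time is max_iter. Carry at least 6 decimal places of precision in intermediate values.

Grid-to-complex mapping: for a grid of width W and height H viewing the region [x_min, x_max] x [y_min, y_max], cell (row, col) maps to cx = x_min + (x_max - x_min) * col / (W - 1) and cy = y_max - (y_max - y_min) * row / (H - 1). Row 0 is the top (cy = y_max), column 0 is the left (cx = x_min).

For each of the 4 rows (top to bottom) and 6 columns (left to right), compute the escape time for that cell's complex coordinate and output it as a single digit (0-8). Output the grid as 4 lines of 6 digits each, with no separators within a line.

(row=0, col=0): c = -1.5100 + 0.7700i → escape time 3
(row=0, col=1): c = -1.2240 + 0.7700i → escape time 3
(row=0, col=2): c = -0.9380 + 0.7700i → escape time 4
(row=0, col=3): c = -0.6520 + 0.7700i → escape time 4
(row=0, col=4): c = -0.3660 + 0.7700i → escape time 7
(row=0, col=5): c = -0.0800 + 0.7700i → escape time 8
(row=1, col=0): c = -1.5100 + 0.2767i → escape time 5
(row=1, col=1): c = -1.2240 + 0.2767i → escape time 8
(row=1, col=2): c = -0.9380 + 0.2767i → escape time 8
(row=1, col=3): c = -0.6520 + 0.2767i → escape time 8
(row=1, col=4): c = -0.3660 + 0.2767i → escape time 8
(row=1, col=5): c = -0.0800 + 0.2767i → escape time 8
(row=2, col=0): c = -1.5100 + -0.2167i → escape time 5
(row=2, col=1): c = -1.2240 + -0.2167i → escape time 8
(row=2, col=2): c = -0.9380 + -0.2167i → escape time 8
(row=2, col=3): c = -0.6520 + -0.2167i → escape time 8
(row=2, col=4): c = -0.3660 + -0.2167i → escape time 8
(row=2, col=5): c = -0.0800 + -0.2167i → escape time 8
(row=3, col=0): c = -1.5100 + -0.7100i → escape time 3
(row=3, col=1): c = -1.2240 + -0.7100i → escape time 3
(row=3, col=2): c = -0.9380 + -0.7100i → escape time 4
(row=3, col=3): c = -0.6520 + -0.7100i → escape time 5
(row=3, col=4): c = -0.3660 + -0.7100i → escape time 8
(row=3, col=5): c = -0.0800 + -0.7100i → escape time 8

Answer: 334478
588888
588888
334588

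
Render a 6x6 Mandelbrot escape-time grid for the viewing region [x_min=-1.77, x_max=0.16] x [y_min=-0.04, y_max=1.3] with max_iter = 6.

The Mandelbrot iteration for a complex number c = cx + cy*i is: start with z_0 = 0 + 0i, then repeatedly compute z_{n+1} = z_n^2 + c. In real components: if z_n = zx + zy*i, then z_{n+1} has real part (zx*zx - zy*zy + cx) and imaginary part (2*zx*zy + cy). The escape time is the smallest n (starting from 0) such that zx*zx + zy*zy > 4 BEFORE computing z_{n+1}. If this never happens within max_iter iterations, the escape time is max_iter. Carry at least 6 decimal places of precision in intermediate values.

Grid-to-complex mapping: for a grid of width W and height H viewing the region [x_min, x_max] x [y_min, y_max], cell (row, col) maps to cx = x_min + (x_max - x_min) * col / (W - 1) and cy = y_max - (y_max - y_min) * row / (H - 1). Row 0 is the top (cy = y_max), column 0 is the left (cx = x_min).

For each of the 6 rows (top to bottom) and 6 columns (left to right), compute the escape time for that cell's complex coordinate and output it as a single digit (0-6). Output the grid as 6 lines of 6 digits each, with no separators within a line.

(row=0, col=0): c = -1.7700 + 1.3000i → escape time 1
(row=0, col=1): c = -1.3840 + 1.3000i → escape time 2
(row=0, col=2): c = -0.9980 + 1.3000i → escape time 2
(row=0, col=3): c = -0.6120 + 1.3000i → escape time 3
(row=0, col=4): c = -0.2260 + 1.3000i → escape time 3
(row=0, col=5): c = 0.1600 + 1.3000i → escape time 2
(row=1, col=0): c = -1.7700 + 1.0320i → escape time 1
(row=1, col=1): c = -1.3840 + 1.0320i → escape time 3
(row=1, col=2): c = -0.9980 + 1.0320i → escape time 3
(row=1, col=3): c = -0.6120 + 1.0320i → escape time 4
(row=1, col=4): c = -0.2260 + 1.0320i → escape time 6
(row=1, col=5): c = 0.1600 + 1.0320i → escape time 4
(row=2, col=0): c = -1.7700 + 0.7640i → escape time 2
(row=2, col=1): c = -1.3840 + 0.7640i → escape time 3
(row=2, col=2): c = -0.9980 + 0.7640i → escape time 3
(row=2, col=3): c = -0.6120 + 0.7640i → escape time 5
(row=2, col=4): c = -0.2260 + 0.7640i → escape time 6
(row=2, col=5): c = 0.1600 + 0.7640i → escape time 6
(row=3, col=0): c = -1.7700 + 0.4960i → escape time 3
(row=3, col=1): c = -1.3840 + 0.4960i → escape time 3
(row=3, col=2): c = -0.9980 + 0.4960i → escape time 5
(row=3, col=3): c = -0.6120 + 0.4960i → escape time 6
(row=3, col=4): c = -0.2260 + 0.4960i → escape time 6
(row=3, col=5): c = 0.1600 + 0.4960i → escape time 6
(row=4, col=0): c = -1.7700 + 0.2280i → escape time 4
(row=4, col=1): c = -1.3840 + 0.2280i → escape time 6
(row=4, col=2): c = -0.9980 + 0.2280i → escape time 6
(row=4, col=3): c = -0.6120 + 0.2280i → escape time 6
(row=4, col=4): c = -0.2260 + 0.2280i → escape time 6
(row=4, col=5): c = 0.1600 + 0.2280i → escape time 6
(row=5, col=0): c = -1.7700 + -0.0400i → escape time 6
(row=5, col=1): c = -1.3840 + -0.0400i → escape time 6
(row=5, col=2): c = -0.9980 + -0.0400i → escape time 6
(row=5, col=3): c = -0.6120 + -0.0400i → escape time 6
(row=5, col=4): c = -0.2260 + -0.0400i → escape time 6
(row=5, col=5): c = 0.1600 + -0.0400i → escape time 6

Answer: 122332
133464
233566
335666
466666
666666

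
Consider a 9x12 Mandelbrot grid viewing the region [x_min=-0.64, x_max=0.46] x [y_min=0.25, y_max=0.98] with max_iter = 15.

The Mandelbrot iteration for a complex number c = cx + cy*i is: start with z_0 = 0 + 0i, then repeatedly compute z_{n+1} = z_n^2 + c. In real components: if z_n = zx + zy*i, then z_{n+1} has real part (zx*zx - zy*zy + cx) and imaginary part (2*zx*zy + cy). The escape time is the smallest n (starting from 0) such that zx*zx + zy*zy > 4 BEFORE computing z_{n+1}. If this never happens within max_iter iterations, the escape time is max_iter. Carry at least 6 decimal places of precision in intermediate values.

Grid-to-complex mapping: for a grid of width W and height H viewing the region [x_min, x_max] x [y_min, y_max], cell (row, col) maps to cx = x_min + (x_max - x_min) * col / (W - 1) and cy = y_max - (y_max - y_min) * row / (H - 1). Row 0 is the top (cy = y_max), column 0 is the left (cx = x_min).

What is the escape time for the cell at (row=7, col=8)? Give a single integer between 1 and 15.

Answer: 5

Derivation:
z_0 = 0 + 0i, c = 0.4600 + 0.5155i
Iter 1: z = 0.4600 + 0.5155i, |z|^2 = 0.4773
Iter 2: z = 0.4059 + 0.9897i, |z|^2 = 1.1442
Iter 3: z = -0.3547 + 1.3189i, |z|^2 = 1.8653
Iter 4: z = -1.1536 + -0.4201i, |z|^2 = 1.5074
Iter 5: z = 1.6144 + 1.4848i, |z|^2 = 4.8110
Escaped at iteration 5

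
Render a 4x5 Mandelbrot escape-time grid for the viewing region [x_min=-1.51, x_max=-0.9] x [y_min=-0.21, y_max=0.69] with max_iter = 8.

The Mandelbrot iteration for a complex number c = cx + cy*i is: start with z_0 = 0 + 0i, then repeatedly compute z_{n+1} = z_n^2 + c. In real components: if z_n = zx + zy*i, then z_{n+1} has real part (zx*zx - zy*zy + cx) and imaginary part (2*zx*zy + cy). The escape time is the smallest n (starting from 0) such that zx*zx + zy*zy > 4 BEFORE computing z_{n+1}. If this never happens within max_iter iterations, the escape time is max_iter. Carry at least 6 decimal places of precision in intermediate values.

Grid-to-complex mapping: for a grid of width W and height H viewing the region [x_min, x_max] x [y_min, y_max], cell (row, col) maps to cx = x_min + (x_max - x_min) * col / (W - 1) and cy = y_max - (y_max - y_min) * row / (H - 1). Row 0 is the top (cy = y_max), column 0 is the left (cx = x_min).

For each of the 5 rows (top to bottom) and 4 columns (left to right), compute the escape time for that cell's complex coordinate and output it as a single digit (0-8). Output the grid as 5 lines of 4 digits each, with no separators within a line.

(row=0, col=0): c = -1.5100 + 0.6900i → escape time 3
(row=0, col=1): c = -1.3067 + 0.6900i → escape time 3
(row=0, col=2): c = -1.1033 + 0.6900i → escape time 3
(row=0, col=3): c = -0.9000 + 0.6900i → escape time 4
(row=1, col=0): c = -1.5100 + 0.4650i → escape time 3
(row=1, col=1): c = -1.3067 + 0.4650i → escape time 4
(row=1, col=2): c = -1.1033 + 0.4650i → escape time 5
(row=1, col=3): c = -0.9000 + 0.4650i → escape time 6
(row=2, col=0): c = -1.5100 + 0.2400i → escape time 5
(row=2, col=1): c = -1.3067 + 0.2400i → escape time 7
(row=2, col=2): c = -1.1033 + 0.2400i → escape time 8
(row=2, col=3): c = -0.9000 + 0.2400i → escape time 8
(row=3, col=0): c = -1.5100 + 0.0150i → escape time 8
(row=3, col=1): c = -1.3067 + 0.0150i → escape time 8
(row=3, col=2): c = -1.1033 + 0.0150i → escape time 8
(row=3, col=3): c = -0.9000 + 0.0150i → escape time 8
(row=4, col=0): c = -1.5100 + -0.2100i → escape time 5
(row=4, col=1): c = -1.3067 + -0.2100i → escape time 7
(row=4, col=2): c = -1.1033 + -0.2100i → escape time 8
(row=4, col=3): c = -0.9000 + -0.2100i → escape time 8

Answer: 3334
3456
5788
8888
5788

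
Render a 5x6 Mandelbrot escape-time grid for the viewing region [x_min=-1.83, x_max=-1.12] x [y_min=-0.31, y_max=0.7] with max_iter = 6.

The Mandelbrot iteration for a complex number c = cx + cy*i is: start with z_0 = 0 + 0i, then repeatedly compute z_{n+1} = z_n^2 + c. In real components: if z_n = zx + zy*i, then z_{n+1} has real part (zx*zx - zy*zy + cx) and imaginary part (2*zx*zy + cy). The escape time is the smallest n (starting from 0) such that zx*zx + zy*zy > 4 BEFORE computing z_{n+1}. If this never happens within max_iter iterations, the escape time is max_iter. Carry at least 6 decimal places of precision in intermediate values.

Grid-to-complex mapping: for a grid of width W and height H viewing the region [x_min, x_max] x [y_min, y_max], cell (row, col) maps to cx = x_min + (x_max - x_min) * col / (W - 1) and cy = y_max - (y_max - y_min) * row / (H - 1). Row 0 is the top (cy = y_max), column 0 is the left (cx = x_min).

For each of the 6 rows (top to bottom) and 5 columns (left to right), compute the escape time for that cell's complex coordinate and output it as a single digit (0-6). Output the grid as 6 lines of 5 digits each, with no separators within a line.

Answer: 23333
33345
44566
46666
46666
34566

Derivation:
(row=0, col=0): c = -1.8300 + 0.7000i → escape time 2
(row=0, col=1): c = -1.6525 + 0.7000i → escape time 3
(row=0, col=2): c = -1.4750 + 0.7000i → escape time 3
(row=0, col=3): c = -1.2975 + 0.7000i → escape time 3
(row=0, col=4): c = -1.1200 + 0.7000i → escape time 3
(row=1, col=0): c = -1.8300 + 0.4980i → escape time 3
(row=1, col=1): c = -1.6525 + 0.4980i → escape time 3
(row=1, col=2): c = -1.4750 + 0.4980i → escape time 3
(row=1, col=3): c = -1.2975 + 0.4980i → escape time 4
(row=1, col=4): c = -1.1200 + 0.4980i → escape time 5
(row=2, col=0): c = -1.8300 + 0.2960i → escape time 4
(row=2, col=1): c = -1.6525 + 0.2960i → escape time 4
(row=2, col=2): c = -1.4750 + 0.2960i → escape time 5
(row=2, col=3): c = -1.2975 + 0.2960i → escape time 6
(row=2, col=4): c = -1.1200 + 0.2960i → escape time 6
(row=3, col=0): c = -1.8300 + 0.0940i → escape time 4
(row=3, col=1): c = -1.6525 + 0.0940i → escape time 6
(row=3, col=2): c = -1.4750 + 0.0940i → escape time 6
(row=3, col=3): c = -1.2975 + 0.0940i → escape time 6
(row=3, col=4): c = -1.1200 + 0.0940i → escape time 6
(row=4, col=0): c = -1.8300 + -0.1080i → escape time 4
(row=4, col=1): c = -1.6525 + -0.1080i → escape time 6
(row=4, col=2): c = -1.4750 + -0.1080i → escape time 6
(row=4, col=3): c = -1.2975 + -0.1080i → escape time 6
(row=4, col=4): c = -1.1200 + -0.1080i → escape time 6
(row=5, col=0): c = -1.8300 + -0.3100i → escape time 3
(row=5, col=1): c = -1.6525 + -0.3100i → escape time 4
(row=5, col=2): c = -1.4750 + -0.3100i → escape time 5
(row=5, col=3): c = -1.2975 + -0.3100i → escape time 6
(row=5, col=4): c = -1.1200 + -0.3100i → escape time 6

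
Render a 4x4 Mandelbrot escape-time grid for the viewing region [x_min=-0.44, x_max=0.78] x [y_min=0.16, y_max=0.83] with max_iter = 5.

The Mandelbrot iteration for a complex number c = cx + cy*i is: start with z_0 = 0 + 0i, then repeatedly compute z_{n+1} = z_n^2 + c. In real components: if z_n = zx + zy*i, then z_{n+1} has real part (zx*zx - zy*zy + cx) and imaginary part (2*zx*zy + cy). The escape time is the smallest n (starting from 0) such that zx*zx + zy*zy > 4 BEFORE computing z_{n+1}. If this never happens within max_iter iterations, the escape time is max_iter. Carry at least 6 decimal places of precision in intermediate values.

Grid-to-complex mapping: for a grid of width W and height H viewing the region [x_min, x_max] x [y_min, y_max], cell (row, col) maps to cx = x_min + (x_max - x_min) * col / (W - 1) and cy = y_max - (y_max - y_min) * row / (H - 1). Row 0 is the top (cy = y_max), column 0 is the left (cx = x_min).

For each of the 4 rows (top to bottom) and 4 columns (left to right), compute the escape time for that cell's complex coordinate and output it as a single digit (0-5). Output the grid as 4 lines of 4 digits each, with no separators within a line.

(row=0, col=0): c = -0.4400 + 0.8300i → escape time 5
(row=0, col=1): c = -0.0333 + 0.8300i → escape time 5
(row=0, col=2): c = 0.3733 + 0.8300i → escape time 4
(row=0, col=3): c = 0.7800 + 0.8300i → escape time 2
(row=1, col=0): c = -0.4400 + 0.6067i → escape time 5
(row=1, col=1): c = -0.0333 + 0.6067i → escape time 5
(row=1, col=2): c = 0.3733 + 0.6067i → escape time 5
(row=1, col=3): c = 0.7800 + 0.6067i → escape time 3
(row=2, col=0): c = -0.4400 + 0.3833i → escape time 5
(row=2, col=1): c = -0.0333 + 0.3833i → escape time 5
(row=2, col=2): c = 0.3733 + 0.3833i → escape time 5
(row=2, col=3): c = 0.7800 + 0.3833i → escape time 3
(row=3, col=0): c = -0.4400 + 0.1600i → escape time 5
(row=3, col=1): c = -0.0333 + 0.1600i → escape time 5
(row=3, col=2): c = 0.3733 + 0.1600i → escape time 5
(row=3, col=3): c = 0.7800 + 0.1600i → escape time 3

Answer: 5542
5553
5553
5553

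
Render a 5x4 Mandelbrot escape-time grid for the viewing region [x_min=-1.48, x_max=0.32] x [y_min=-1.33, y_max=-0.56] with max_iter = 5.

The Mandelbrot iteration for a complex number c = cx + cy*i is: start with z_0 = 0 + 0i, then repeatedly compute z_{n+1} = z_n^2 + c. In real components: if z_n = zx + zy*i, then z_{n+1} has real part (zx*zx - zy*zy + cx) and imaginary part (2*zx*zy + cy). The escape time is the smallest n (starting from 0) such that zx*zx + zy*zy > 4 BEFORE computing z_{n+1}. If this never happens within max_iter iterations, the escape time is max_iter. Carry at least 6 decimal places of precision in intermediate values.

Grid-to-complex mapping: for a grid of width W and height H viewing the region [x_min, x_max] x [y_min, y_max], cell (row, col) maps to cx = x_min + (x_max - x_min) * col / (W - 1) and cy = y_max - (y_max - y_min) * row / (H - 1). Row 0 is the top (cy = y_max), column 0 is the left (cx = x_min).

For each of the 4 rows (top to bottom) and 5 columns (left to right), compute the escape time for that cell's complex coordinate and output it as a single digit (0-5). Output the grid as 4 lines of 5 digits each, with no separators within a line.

(row=0, col=0): c = -1.4800 + -0.5600i → escape time 3
(row=0, col=1): c = -1.0300 + -0.5600i → escape time 5
(row=0, col=2): c = -0.5800 + -0.5600i → escape time 5
(row=0, col=3): c = -0.1300 + -0.5600i → escape time 5
(row=0, col=4): c = 0.3200 + -0.5600i → escape time 5
(row=1, col=0): c = -1.4800 + -0.8167i → escape time 3
(row=1, col=1): c = -1.0300 + -0.8167i → escape time 3
(row=1, col=2): c = -0.5800 + -0.8167i → escape time 4
(row=1, col=3): c = -0.1300 + -0.8167i → escape time 5
(row=1, col=4): c = 0.3200 + -0.8167i → escape time 4
(row=2, col=0): c = -1.4800 + -1.0733i → escape time 2
(row=2, col=1): c = -1.0300 + -1.0733i → escape time 3
(row=2, col=2): c = -0.5800 + -1.0733i → escape time 3
(row=2, col=3): c = -0.1300 + -1.0733i → escape time 5
(row=2, col=4): c = 0.3200 + -1.0733i → escape time 3
(row=3, col=0): c = -1.4800 + -1.3300i → escape time 2
(row=3, col=1): c = -1.0300 + -1.3300i → escape time 2
(row=3, col=2): c = -0.5800 + -1.3300i → escape time 2
(row=3, col=3): c = -0.1300 + -1.3300i → escape time 2
(row=3, col=4): c = 0.3200 + -1.3300i → escape time 2

Answer: 35555
33454
23353
22222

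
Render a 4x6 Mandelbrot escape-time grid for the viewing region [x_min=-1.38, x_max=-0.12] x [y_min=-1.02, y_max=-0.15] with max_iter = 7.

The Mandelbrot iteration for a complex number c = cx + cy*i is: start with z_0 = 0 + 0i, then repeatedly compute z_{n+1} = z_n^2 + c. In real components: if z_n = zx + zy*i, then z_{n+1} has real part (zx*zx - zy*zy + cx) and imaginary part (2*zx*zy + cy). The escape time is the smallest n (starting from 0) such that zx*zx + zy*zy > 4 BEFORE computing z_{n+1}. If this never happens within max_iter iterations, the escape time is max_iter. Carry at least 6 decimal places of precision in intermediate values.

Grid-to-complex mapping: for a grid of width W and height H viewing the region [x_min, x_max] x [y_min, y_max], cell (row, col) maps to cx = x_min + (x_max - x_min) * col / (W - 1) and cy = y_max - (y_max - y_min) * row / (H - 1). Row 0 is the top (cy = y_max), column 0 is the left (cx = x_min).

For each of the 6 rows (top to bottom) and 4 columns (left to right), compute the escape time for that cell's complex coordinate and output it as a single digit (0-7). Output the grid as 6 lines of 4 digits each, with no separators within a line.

(row=0, col=0): c = -1.3800 + -0.1500i → escape time 7
(row=0, col=1): c = -0.9600 + -0.1500i → escape time 7
(row=0, col=2): c = -0.5400 + -0.1500i → escape time 7
(row=0, col=3): c = -0.1200 + -0.1500i → escape time 7
(row=1, col=0): c = -1.3800 + -0.3240i → escape time 5
(row=1, col=1): c = -0.9600 + -0.3240i → escape time 7
(row=1, col=2): c = -0.5400 + -0.3240i → escape time 7
(row=1, col=3): c = -0.1200 + -0.3240i → escape time 7
(row=2, col=0): c = -1.3800 + -0.4980i → escape time 3
(row=2, col=1): c = -0.9600 + -0.4980i → escape time 5
(row=2, col=2): c = -0.5400 + -0.4980i → escape time 7
(row=2, col=3): c = -0.1200 + -0.4980i → escape time 7
(row=3, col=0): c = -1.3800 + -0.6720i → escape time 3
(row=3, col=1): c = -0.9600 + -0.6720i → escape time 4
(row=3, col=2): c = -0.5400 + -0.6720i → escape time 7
(row=3, col=3): c = -0.1200 + -0.6720i → escape time 7
(row=4, col=0): c = -1.3800 + -0.8460i → escape time 3
(row=4, col=1): c = -0.9600 + -0.8460i → escape time 3
(row=4, col=2): c = -0.5400 + -0.8460i → escape time 4
(row=4, col=3): c = -0.1200 + -0.8460i → escape time 7
(row=5, col=0): c = -1.3800 + -1.0200i → escape time 3
(row=5, col=1): c = -0.9600 + -1.0200i → escape time 3
(row=5, col=2): c = -0.5400 + -1.0200i → escape time 4
(row=5, col=3): c = -0.1200 + -1.0200i → escape time 7

Answer: 7777
5777
3577
3477
3347
3347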